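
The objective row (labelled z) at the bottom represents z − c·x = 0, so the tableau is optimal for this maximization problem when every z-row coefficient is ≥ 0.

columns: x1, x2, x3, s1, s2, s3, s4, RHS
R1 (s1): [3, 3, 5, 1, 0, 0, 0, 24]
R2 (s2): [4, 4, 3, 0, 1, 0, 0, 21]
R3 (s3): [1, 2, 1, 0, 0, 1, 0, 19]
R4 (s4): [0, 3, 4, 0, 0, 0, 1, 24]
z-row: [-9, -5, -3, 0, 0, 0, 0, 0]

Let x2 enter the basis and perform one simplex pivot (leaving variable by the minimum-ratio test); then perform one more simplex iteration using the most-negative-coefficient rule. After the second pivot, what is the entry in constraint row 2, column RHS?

21/4

Ratio test on column x2 — row 1: 24/3 = 8; row 2: 21/4 = 21/4; row 3: 19/2 = 19/2; row 4: 24/3 = 8. Minimum is 21/4 at row 2 (s2 leaves); pivot element 4.
Divide row 2 by 4; eliminate column x2 from the other rows.
Second iteration: most negative z-row entry is -4 in column x1, so x1 enters.
Ratio test on column x1 — row 1: entry 0 ≤ 0; row 2: (21/4)/1 = 21/4; row 3: entry -1 ≤ 0; row 4: entry -3 ≤ 0. Minimum is 21/4 at row 2 (x2 leaves); pivot element 1.
Divide row 2 by 1; eliminate column x1 from the other rows.
After both pivots, the entry at constraint row 2, column RHS is 21/4.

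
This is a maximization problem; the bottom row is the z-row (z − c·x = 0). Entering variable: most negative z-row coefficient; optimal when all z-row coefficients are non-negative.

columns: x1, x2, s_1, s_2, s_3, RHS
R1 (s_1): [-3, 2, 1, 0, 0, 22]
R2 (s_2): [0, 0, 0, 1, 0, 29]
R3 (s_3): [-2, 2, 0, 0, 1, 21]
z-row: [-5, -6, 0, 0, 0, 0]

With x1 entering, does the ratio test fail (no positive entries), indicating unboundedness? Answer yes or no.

yes

Every constraint-row entry in column x1 is ≤ 0, so increasing x1 is unbounded.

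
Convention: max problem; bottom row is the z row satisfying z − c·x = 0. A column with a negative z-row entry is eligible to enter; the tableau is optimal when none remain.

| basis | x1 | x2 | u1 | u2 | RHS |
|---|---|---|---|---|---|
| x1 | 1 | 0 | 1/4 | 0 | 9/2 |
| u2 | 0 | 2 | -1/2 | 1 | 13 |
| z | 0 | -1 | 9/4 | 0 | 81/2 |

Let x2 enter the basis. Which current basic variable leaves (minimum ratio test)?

u2

Column x2 entries and ratios — x1: 0 ≤ 0, skip; u2: 13/2 = 13/2.
Smallest ratio is 13/2 in the row of u2, so u2 leaves.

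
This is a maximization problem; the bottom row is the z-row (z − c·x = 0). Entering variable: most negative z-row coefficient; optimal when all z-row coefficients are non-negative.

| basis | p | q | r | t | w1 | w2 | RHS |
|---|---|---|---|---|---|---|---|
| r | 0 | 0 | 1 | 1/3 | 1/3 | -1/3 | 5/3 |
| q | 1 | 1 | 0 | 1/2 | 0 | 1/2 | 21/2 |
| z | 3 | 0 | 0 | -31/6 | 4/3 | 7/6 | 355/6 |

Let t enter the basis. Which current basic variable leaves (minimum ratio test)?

r

Column t entries and ratios — r: (5/3)/(1/3) = 5; q: (21/2)/(1/2) = 21.
Smallest ratio is 5 in the row of r, so r leaves.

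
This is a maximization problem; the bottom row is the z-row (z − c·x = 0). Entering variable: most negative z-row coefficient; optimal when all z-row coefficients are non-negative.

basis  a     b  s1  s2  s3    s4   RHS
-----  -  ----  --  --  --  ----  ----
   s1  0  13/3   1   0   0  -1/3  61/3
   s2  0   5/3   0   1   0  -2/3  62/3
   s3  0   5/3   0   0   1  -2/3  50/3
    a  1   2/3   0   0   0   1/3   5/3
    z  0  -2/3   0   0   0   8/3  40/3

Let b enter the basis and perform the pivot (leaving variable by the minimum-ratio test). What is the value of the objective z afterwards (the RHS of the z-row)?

Ratio test on column b — row 1: (61/3)/(13/3) = 61/13; row 2: (62/3)/(5/3) = 62/5; row 3: (50/3)/(5/3) = 10; row 4: (5/3)/(2/3) = 5/2. Minimum is 5/2 at row 4 (a leaves); pivot element 2/3.
Pivot on row 4; the z-row RHS becomes 40/3 − (-2/3)·(5/2) = 15.

15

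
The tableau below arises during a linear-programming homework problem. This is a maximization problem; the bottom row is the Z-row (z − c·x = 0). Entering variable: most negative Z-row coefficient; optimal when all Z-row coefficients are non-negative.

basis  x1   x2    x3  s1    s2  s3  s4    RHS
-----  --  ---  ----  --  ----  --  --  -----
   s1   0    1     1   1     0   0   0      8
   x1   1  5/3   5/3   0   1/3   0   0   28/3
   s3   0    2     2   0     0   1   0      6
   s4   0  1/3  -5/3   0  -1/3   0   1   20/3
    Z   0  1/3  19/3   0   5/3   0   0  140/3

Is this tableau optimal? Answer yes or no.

Every Z-row coefficient is ≥ 0, so the tableau is optimal.

yes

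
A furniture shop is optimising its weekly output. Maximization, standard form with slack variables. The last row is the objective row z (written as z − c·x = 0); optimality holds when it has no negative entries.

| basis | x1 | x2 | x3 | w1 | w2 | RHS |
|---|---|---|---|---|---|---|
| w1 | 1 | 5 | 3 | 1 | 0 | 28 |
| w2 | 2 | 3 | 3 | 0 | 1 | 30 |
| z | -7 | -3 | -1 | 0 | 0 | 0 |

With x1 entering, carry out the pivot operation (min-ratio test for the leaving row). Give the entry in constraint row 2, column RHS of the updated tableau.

Ratio test on column x1 — row 1: 28/1 = 28; row 2: 30/2 = 15. Minimum is 15 at row 2 (w2 leaves); pivot element 2.
Divide row 2 by 2; eliminate column x1 from the other rows.
In the new row 2, the RHS entry is the old entry divided by the pivot: 30/2 = 15.

15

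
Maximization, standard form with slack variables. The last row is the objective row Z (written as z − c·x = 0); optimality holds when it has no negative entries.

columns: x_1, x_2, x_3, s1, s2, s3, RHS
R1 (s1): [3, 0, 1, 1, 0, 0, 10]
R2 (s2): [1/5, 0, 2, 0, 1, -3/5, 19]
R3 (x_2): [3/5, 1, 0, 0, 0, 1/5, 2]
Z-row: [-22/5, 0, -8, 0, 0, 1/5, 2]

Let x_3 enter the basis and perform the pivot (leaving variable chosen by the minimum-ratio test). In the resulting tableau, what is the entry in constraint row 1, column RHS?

Ratio test on column x_3 — row 1: 10/1 = 10; row 2: 19/2 = 19/2; row 3: entry 0 ≤ 0. Minimum is 19/2 at row 2 (s2 leaves); pivot element 2.
Divide row 2 by 2; eliminate column x_3 from the other rows.
Row 1 update in column RHS: 10 − 1·(19/2) = 1/2.

1/2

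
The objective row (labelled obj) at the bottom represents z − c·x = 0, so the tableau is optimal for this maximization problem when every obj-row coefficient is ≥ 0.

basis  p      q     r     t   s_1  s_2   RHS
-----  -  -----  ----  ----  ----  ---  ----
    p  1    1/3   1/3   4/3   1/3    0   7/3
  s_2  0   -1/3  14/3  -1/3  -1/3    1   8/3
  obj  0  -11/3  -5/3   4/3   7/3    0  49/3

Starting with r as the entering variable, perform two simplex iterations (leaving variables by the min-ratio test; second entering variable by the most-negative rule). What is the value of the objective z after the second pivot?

Ratio test on column r — row 1: (7/3)/(1/3) = 7; row 2: (8/3)/(14/3) = 4/7. Minimum is 4/7 at row 2 (s_2 leaves); pivot element 14/3.
Pivot on row 2; the obj-row RHS becomes 49/3 − (-5/3)·(4/7) = 121/7.
Next entering variable (most negative obj-row entry -53/14): q.
Ratio test on column q — row 1: (15/7)/(5/14) = 6; row 2: entry -1/14 ≤ 0. Minimum is 6 at row 1 (p leaves); pivot element 5/14.
After the second pivot the obj-row RHS is 121/7 − (-53/14)·6 = 40.

40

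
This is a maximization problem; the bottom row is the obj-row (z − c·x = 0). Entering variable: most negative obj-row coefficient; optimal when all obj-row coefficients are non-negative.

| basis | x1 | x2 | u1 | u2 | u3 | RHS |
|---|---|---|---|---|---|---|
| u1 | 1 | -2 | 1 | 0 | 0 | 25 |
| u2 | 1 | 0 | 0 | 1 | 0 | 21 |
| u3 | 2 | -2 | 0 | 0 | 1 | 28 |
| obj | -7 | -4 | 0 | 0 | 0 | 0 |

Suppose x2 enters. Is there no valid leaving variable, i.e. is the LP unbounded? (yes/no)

Every constraint-row entry in column x2 is ≤ 0, so increasing x2 is unbounded.

yes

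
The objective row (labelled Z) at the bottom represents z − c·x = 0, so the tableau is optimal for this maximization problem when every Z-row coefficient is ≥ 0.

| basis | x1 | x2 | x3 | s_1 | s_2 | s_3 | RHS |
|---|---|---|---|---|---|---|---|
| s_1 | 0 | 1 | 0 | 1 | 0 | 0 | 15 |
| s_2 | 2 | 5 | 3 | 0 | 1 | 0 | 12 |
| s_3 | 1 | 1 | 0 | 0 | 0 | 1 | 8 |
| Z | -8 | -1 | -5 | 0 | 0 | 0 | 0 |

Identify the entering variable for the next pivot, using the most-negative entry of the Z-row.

Negative Z-row entries: x1: -8, x2: -1, x3: -5.
The most negative is -8 in column x1, so x1 enters.

x1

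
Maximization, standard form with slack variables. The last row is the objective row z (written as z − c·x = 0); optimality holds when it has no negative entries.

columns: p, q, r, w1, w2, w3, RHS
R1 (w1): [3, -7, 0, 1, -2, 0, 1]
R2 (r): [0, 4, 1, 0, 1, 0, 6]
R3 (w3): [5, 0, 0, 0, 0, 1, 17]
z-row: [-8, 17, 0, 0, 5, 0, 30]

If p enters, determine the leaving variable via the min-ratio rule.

Column p entries and ratios — w1: 1/3 = 1/3; r: 0 ≤ 0, skip; w3: 17/5 = 17/5.
Smallest ratio is 1/3 in the row of w1, so w1 leaves.

w1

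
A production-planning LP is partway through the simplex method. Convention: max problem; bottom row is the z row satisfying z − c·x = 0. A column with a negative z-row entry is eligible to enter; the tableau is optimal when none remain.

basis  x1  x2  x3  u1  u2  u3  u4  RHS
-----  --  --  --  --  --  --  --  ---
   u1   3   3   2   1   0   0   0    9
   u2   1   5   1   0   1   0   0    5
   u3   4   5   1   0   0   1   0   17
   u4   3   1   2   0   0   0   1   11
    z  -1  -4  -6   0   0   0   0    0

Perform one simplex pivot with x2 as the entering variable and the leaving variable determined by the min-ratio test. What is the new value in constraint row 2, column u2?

Ratio test on column x2 — row 1: 9/3 = 3; row 2: 5/5 = 1; row 3: 17/5 = 17/5; row 4: 11/1 = 11. Minimum is 1 at row 2 (u2 leaves); pivot element 5.
Divide row 2 by 5; eliminate column x2 from the other rows.
In the new row 2, the u2 entry is the old entry divided by the pivot: 1/5 = 1/5.

1/5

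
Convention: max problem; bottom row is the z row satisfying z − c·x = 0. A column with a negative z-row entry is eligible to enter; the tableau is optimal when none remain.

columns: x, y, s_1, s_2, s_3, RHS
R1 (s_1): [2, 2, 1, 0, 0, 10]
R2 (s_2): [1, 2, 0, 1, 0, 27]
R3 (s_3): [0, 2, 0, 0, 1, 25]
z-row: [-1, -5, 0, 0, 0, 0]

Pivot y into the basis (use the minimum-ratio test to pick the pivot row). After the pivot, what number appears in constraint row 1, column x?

Ratio test on column y — row 1: 10/2 = 5; row 2: 27/2 = 27/2; row 3: 25/2 = 25/2. Minimum is 5 at row 1 (s_1 leaves); pivot element 2.
Divide row 1 by 2; eliminate column y from the other rows.
In the new row 1, the x entry is the old entry divided by the pivot: 2/2 = 1.

1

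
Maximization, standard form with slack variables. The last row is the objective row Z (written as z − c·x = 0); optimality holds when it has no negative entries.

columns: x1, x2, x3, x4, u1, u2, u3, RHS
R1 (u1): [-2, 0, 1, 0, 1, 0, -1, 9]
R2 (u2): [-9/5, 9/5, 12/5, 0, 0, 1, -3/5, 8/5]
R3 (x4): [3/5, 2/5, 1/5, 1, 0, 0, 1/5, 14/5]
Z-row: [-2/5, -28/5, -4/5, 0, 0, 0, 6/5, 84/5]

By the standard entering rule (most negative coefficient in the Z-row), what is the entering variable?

x2

Negative Z-row entries: x1: -2/5, x2: -28/5, x3: -4/5.
The most negative is -28/5 in column x2, so x2 enters.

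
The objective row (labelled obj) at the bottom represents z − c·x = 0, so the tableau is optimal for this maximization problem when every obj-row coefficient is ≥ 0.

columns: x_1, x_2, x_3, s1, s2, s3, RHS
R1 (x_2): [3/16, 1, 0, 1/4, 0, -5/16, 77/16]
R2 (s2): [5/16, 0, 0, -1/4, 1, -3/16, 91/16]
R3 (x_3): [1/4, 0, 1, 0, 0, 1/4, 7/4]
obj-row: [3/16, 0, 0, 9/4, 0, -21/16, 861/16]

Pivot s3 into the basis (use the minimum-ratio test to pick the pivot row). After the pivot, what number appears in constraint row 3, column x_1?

Ratio test on column s3 — row 1: entry -5/16 ≤ 0; row 2: entry -3/16 ≤ 0; row 3: (7/4)/(1/4) = 7. Minimum is 7 at row 3 (x_3 leaves); pivot element 1/4.
Divide row 3 by 1/4; eliminate column s3 from the other rows.
In the new row 3, the x_1 entry is the old entry divided by the pivot: (1/4)/(1/4) = 1.

1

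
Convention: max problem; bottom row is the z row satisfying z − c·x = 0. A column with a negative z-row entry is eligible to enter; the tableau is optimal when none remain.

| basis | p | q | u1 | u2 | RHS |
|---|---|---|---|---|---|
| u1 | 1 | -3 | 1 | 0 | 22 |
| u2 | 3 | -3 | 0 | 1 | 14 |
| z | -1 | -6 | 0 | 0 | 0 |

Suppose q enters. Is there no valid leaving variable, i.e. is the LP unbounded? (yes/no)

yes

Every constraint-row entry in column q is ≤ 0, so increasing q is unbounded.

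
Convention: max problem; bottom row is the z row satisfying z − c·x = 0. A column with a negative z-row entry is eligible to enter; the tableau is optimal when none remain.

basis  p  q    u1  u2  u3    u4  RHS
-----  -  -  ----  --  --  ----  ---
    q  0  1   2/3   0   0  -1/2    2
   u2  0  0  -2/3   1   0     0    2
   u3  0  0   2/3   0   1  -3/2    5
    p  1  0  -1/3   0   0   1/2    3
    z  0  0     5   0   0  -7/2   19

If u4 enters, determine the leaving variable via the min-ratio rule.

p

Column u4 entries and ratios — q: -1/2 ≤ 0, skip; u2: 0 ≤ 0, skip; u3: -3/2 ≤ 0, skip; p: 3/(1/2) = 6.
Smallest ratio is 6 in the row of p, so p leaves.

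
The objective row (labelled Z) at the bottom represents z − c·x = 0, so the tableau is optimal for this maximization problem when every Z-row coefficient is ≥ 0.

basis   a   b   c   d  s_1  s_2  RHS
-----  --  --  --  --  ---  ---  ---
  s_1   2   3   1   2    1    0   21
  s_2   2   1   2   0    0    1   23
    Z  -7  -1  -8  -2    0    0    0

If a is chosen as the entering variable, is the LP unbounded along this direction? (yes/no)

no

Column a has positive entries in row(s) 1, 2, so the ratio test bounds it — not unbounded.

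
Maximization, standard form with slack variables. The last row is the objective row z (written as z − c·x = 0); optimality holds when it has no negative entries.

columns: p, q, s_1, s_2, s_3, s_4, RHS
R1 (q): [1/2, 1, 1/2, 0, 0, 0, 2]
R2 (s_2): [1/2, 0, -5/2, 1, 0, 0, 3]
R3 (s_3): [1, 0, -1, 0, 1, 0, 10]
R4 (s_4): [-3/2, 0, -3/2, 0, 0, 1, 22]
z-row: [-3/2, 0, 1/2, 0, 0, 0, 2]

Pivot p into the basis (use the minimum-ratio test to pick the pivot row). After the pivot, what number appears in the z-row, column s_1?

2

Ratio test on column p — row 1: 2/(1/2) = 4; row 2: 3/(1/2) = 6; row 3: 10/1 = 10; row 4: entry -3/2 ≤ 0. Minimum is 4 at row 1 (q leaves); pivot element 1/2.
Divide row 1 by 1/2; eliminate column p from the other rows.
z-row update in column s_1: 1/2 − (-3/2)·1 = 2.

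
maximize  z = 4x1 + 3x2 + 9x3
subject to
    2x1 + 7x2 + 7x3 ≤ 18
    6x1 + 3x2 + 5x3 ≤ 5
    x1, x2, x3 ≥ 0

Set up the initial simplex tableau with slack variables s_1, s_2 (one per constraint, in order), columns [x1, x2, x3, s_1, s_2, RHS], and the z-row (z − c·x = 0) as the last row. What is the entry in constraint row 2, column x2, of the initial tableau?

3

Constraint 2 has coefficient 3 on x2.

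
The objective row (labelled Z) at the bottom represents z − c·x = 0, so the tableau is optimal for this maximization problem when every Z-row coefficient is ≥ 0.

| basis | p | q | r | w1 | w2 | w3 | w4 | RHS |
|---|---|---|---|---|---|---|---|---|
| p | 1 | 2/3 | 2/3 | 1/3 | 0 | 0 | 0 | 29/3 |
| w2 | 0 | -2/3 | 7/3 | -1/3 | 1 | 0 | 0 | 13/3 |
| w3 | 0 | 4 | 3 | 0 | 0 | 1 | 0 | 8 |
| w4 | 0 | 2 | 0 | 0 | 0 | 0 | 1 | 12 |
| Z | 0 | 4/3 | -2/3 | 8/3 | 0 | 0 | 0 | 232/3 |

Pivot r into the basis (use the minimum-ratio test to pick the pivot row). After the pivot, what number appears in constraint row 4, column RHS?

12

Ratio test on column r — row 1: (29/3)/(2/3) = 29/2; row 2: (13/3)/(7/3) = 13/7; row 3: 8/3 = 8/3; row 4: entry 0 ≤ 0. Minimum is 13/7 at row 2 (w2 leaves); pivot element 7/3.
Divide row 2 by 7/3; eliminate column r from the other rows.
Row 4 update in column RHS: 12 − 0·(13/7) = 12.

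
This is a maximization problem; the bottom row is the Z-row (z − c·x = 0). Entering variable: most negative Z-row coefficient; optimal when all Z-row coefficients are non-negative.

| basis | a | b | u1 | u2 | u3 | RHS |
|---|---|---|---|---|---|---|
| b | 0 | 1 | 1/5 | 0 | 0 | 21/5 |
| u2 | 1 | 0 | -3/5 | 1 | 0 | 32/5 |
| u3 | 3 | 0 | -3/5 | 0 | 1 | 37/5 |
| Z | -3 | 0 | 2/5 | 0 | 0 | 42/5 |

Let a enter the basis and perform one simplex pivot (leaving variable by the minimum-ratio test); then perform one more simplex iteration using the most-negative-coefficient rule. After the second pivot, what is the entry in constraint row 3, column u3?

Ratio test on column a — row 1: entry 0 ≤ 0; row 2: (32/5)/1 = 32/5; row 3: (37/5)/3 = 37/15. Minimum is 37/15 at row 3 (u3 leaves); pivot element 3.
Divide row 3 by 3; eliminate column a from the other rows.
Second iteration: most negative Z-row entry is -1/5 in column u1, so u1 enters.
Ratio test on column u1 — row 1: (21/5)/(1/5) = 21; row 2: entry -2/5 ≤ 0; row 3: entry -1/5 ≤ 0. Minimum is 21 at row 1 (b leaves); pivot element 1/5.
Divide row 1 by 1/5; eliminate column u1 from the other rows.
After both pivots, the entry at constraint row 3, column u3 is 1/3.

1/3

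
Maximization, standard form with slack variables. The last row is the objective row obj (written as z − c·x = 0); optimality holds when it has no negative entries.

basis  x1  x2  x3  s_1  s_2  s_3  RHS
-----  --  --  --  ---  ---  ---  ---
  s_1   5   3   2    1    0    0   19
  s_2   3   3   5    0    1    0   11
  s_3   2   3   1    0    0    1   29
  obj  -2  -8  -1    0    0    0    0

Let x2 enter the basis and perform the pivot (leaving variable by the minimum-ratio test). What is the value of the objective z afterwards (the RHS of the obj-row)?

Ratio test on column x2 — row 1: 19/3 = 19/3; row 2: 11/3 = 11/3; row 3: 29/3 = 29/3. Minimum is 11/3 at row 2 (s_2 leaves); pivot element 3.
Pivot on row 2; the obj-row RHS becomes 0 − (-8)·(11/3) = 88/3.

88/3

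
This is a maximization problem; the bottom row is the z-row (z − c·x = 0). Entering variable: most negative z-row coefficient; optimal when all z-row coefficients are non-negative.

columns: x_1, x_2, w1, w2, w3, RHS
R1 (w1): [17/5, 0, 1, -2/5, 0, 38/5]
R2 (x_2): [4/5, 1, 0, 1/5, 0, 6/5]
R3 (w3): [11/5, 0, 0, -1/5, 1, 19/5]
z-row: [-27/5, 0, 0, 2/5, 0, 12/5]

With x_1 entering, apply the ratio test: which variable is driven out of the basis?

Column x_1 entries and ratios — w1: (38/5)/(17/5) = 38/17; x_2: (6/5)/(4/5) = 3/2; w3: (19/5)/(11/5) = 19/11.
Smallest ratio is 3/2 in the row of x_2, so x_2 leaves.

x_2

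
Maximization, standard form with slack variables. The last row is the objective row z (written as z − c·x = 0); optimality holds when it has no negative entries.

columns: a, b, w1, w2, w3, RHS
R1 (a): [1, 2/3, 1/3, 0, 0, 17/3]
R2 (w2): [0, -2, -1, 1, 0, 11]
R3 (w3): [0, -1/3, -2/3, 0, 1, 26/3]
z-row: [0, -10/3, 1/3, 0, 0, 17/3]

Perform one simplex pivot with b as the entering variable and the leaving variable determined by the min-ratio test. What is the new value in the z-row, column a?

5

Ratio test on column b — row 1: (17/3)/(2/3) = 17/2; row 2: entry -2 ≤ 0; row 3: entry -1/3 ≤ 0. Minimum is 17/2 at row 1 (a leaves); pivot element 2/3.
Divide row 1 by 2/3; eliminate column b from the other rows.
z-row update in column a: 0 − (-10/3)·(3/2) = 5.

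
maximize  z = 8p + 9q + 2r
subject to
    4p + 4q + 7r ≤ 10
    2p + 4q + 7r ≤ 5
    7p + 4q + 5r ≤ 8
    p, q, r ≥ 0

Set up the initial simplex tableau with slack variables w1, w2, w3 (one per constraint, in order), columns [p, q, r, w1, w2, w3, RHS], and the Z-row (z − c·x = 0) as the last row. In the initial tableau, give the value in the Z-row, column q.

-9

The Z-row carries the negated objective coefficients: the q entry is -9.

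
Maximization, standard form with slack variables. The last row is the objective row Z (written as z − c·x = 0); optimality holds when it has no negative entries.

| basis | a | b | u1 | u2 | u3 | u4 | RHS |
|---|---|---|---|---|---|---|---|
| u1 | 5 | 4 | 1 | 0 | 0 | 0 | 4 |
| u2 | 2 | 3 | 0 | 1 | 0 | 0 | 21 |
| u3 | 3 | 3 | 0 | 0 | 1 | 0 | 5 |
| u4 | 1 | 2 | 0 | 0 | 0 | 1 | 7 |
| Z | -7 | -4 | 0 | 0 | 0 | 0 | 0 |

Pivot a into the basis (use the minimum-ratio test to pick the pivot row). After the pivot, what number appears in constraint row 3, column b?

3/5

Ratio test on column a — row 1: 4/5 = 4/5; row 2: 21/2 = 21/2; row 3: 5/3 = 5/3; row 4: 7/1 = 7. Minimum is 4/5 at row 1 (u1 leaves); pivot element 5.
Divide row 1 by 5; eliminate column a from the other rows.
Row 3 update in column b: 3 − 3·(4/5) = 3/5.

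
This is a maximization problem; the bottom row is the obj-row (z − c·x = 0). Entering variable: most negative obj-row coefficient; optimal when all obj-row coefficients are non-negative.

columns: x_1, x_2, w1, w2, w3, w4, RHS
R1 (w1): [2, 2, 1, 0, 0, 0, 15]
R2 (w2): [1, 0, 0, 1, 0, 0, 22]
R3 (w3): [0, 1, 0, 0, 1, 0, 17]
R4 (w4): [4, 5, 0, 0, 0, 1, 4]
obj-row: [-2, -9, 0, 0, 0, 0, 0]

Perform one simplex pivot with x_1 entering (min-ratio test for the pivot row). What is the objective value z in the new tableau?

Ratio test on column x_1 — row 1: 15/2 = 15/2; row 2: 22/1 = 22; row 3: entry 0 ≤ 0; row 4: 4/4 = 1. Minimum is 1 at row 4 (w4 leaves); pivot element 4.
Pivot on row 4; the obj-row RHS becomes 0 − (-2)·1 = 2.

2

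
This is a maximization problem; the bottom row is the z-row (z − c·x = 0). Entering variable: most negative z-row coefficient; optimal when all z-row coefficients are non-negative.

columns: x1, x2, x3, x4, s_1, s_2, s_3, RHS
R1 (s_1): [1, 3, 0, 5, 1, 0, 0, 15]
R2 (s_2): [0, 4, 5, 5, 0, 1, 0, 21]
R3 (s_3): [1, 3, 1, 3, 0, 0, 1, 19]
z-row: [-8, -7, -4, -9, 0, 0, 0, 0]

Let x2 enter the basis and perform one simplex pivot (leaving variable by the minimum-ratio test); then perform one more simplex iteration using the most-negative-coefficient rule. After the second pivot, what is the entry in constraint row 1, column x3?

0

Ratio test on column x2 — row 1: 15/3 = 5; row 2: 21/4 = 21/4; row 3: 19/3 = 19/3. Minimum is 5 at row 1 (s_1 leaves); pivot element 3.
Divide row 1 by 3; eliminate column x2 from the other rows.
Second iteration: most negative z-row entry is -17/3 in column x1, so x1 enters.
Ratio test on column x1 — row 1: 5/(1/3) = 15; row 2: entry -4/3 ≤ 0; row 3: entry 0 ≤ 0. Minimum is 15 at row 1 (x2 leaves); pivot element 1/3.
Divide row 1 by 1/3; eliminate column x1 from the other rows.
After both pivots, the entry at constraint row 1, column x3 is 0.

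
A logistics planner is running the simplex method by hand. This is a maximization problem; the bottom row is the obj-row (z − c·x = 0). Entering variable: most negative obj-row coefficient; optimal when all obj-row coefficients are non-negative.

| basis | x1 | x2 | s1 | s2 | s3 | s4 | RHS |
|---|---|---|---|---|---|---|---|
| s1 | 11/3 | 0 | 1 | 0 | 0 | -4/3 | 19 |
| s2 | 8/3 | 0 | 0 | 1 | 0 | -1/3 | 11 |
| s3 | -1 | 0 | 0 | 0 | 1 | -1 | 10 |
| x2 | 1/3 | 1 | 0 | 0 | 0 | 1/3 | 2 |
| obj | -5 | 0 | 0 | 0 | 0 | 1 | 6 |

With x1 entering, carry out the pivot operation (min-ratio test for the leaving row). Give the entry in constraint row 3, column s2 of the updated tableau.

3/8

Ratio test on column x1 — row 1: 19/(11/3) = 57/11; row 2: 11/(8/3) = 33/8; row 3: entry -1 ≤ 0; row 4: 2/(1/3) = 6. Minimum is 33/8 at row 2 (s2 leaves); pivot element 8/3.
Divide row 2 by 8/3; eliminate column x1 from the other rows.
Row 3 update in column s2: 0 − (-1)·(3/8) = 3/8.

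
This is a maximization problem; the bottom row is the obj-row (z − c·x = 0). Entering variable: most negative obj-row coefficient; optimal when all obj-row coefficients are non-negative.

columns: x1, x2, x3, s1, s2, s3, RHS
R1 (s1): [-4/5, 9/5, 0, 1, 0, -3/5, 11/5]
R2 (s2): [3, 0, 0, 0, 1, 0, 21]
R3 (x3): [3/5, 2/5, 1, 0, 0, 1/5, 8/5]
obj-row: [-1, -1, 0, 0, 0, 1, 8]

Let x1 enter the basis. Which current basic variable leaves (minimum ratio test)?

Column x1 entries and ratios — s1: -4/5 ≤ 0, skip; s2: 21/3 = 7; x3: (8/5)/(3/5) = 8/3.
Smallest ratio is 8/3 in the row of x3, so x3 leaves.

x3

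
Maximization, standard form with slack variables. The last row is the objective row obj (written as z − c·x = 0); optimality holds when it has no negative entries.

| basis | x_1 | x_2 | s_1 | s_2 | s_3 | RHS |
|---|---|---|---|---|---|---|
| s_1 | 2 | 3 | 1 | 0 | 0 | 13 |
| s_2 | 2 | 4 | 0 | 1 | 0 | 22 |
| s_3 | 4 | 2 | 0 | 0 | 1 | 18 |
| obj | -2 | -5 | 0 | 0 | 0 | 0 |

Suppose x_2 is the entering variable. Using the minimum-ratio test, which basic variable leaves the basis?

Column x_2 entries and ratios — s_1: 13/3 = 13/3; s_2: 22/4 = 11/2; s_3: 18/2 = 9.
Smallest ratio is 13/3 in the row of s_1, so s_1 leaves.

s_1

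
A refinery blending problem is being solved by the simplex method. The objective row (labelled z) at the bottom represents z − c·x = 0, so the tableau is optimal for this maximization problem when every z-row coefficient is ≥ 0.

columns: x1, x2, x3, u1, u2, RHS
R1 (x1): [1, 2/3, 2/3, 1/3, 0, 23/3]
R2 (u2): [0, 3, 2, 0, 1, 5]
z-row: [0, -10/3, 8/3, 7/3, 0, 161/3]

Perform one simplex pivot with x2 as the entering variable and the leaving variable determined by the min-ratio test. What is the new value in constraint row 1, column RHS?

Ratio test on column x2 — row 1: (23/3)/(2/3) = 23/2; row 2: 5/3 = 5/3. Minimum is 5/3 at row 2 (u2 leaves); pivot element 3.
Divide row 2 by 3; eliminate column x2 from the other rows.
Row 1 update in column RHS: 23/3 − (2/3)·(5/3) = 59/9.

59/9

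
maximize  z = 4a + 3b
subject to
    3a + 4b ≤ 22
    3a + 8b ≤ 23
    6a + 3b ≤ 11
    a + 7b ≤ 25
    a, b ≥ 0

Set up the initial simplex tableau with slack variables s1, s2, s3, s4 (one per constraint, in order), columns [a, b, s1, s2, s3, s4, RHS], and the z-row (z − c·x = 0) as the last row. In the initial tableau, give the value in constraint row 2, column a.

3

Constraint 2 has coefficient 3 on a.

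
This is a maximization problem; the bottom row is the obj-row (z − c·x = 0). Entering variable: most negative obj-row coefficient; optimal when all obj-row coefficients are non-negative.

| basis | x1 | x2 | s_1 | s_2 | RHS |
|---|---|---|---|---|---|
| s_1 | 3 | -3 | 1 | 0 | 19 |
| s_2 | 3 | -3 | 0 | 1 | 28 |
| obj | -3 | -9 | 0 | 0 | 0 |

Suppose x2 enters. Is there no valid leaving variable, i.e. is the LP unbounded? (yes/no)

Every constraint-row entry in column x2 is ≤ 0, so increasing x2 is unbounded.

yes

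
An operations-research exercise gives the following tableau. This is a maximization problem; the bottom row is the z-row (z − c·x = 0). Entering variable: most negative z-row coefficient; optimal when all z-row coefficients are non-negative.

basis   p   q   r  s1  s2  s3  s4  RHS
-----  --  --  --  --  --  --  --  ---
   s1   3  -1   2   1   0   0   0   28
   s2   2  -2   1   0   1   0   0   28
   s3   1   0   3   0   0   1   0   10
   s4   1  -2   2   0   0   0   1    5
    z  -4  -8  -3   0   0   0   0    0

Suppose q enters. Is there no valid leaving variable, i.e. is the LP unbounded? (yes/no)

Every constraint-row entry in column q is ≤ 0, so increasing q is unbounded.

yes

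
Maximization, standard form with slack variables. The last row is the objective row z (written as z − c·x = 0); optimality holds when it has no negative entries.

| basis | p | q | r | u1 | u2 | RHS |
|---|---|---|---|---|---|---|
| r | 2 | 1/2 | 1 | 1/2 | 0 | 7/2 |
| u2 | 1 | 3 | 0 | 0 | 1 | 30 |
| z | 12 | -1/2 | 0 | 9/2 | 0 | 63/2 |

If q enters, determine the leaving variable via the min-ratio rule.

Column q entries and ratios — r: (7/2)/(1/2) = 7; u2: 30/3 = 10.
Smallest ratio is 7 in the row of r, so r leaves.

r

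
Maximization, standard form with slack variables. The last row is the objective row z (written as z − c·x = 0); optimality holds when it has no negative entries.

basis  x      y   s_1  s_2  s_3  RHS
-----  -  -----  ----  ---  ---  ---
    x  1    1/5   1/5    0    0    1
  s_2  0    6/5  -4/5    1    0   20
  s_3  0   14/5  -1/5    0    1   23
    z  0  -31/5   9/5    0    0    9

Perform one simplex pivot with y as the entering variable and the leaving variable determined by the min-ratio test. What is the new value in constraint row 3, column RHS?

9

Ratio test on column y — row 1: 1/(1/5) = 5; row 2: 20/(6/5) = 50/3; row 3: 23/(14/5) = 115/14. Minimum is 5 at row 1 (x leaves); pivot element 1/5.
Divide row 1 by 1/5; eliminate column y from the other rows.
Row 3 update in column RHS: 23 − (14/5)·5 = 9.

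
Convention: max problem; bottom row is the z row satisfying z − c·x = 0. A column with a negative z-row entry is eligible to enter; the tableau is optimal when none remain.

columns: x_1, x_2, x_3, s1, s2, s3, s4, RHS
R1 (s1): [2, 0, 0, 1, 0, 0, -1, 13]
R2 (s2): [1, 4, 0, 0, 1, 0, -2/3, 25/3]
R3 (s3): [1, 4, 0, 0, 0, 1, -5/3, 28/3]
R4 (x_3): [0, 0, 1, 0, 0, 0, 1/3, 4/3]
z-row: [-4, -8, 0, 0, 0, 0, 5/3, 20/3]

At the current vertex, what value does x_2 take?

x_2 is not in the basis, so in the current basic feasible solution x_2 = 0.

0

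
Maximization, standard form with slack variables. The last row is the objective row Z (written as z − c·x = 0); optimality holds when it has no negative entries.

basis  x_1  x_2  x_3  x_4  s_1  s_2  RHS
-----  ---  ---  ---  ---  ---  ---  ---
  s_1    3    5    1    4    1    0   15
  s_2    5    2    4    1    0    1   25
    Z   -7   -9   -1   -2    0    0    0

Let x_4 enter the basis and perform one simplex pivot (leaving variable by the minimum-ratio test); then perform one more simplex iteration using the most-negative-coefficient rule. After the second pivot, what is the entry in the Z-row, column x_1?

-8/5

Ratio test on column x_4 — row 1: 15/4 = 15/4; row 2: 25/1 = 25. Minimum is 15/4 at row 1 (s_1 leaves); pivot element 4.
Divide row 1 by 4; eliminate column x_4 from the other rows.
Second iteration: most negative Z-row entry is -13/2 in column x_2, so x_2 enters.
Ratio test on column x_2 — row 1: (15/4)/(5/4) = 3; row 2: (85/4)/(3/4) = 85/3. Minimum is 3 at row 1 (x_4 leaves); pivot element 5/4.
Divide row 1 by 5/4; eliminate column x_2 from the other rows.
After both pivots, the entry at the Z-row, column x_1 is -8/5.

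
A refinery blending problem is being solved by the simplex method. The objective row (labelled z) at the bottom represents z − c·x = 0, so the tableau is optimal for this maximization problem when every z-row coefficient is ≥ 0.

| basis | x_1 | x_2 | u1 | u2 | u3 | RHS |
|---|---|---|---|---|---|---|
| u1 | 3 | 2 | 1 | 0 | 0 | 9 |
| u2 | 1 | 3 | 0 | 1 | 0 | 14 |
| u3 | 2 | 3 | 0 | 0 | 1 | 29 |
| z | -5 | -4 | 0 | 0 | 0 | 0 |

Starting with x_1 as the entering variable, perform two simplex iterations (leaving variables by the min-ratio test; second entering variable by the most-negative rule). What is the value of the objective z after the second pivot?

Ratio test on column x_1 — row 1: 9/3 = 3; row 2: 14/1 = 14; row 3: 29/2 = 29/2. Minimum is 3 at row 1 (u1 leaves); pivot element 3.
Pivot on row 1; the z-row RHS becomes 0 − (-5)·3 = 15.
Next entering variable (most negative z-row entry -2/3): x_2.
Ratio test on column x_2 — row 1: 3/(2/3) = 9/2; row 2: 11/(7/3) = 33/7; row 3: 23/(5/3) = 69/5. Minimum is 9/2 at row 1 (x_1 leaves); pivot element 2/3.
After the second pivot the z-row RHS is 15 − (-2/3)·(9/2) = 18.

18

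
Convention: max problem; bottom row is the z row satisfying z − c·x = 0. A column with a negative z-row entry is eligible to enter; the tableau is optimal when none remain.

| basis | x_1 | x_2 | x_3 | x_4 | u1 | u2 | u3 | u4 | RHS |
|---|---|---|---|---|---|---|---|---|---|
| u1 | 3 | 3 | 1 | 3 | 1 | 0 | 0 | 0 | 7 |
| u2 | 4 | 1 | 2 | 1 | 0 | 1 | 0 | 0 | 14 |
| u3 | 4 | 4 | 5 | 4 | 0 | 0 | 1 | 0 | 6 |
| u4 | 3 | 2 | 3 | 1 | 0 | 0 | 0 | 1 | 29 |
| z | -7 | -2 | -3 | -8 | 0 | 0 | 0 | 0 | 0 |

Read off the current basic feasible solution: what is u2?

14

u2 is basic (row 2); its value is the RHS of that row, 14.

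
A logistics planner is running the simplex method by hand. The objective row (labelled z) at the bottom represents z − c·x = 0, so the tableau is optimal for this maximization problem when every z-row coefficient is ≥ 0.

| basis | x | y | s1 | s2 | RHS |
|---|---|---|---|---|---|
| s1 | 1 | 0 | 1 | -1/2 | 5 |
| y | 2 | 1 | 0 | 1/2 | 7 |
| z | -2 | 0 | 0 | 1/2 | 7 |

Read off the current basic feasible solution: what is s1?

5

s1 is basic (row 1); its value is the RHS of that row, 5.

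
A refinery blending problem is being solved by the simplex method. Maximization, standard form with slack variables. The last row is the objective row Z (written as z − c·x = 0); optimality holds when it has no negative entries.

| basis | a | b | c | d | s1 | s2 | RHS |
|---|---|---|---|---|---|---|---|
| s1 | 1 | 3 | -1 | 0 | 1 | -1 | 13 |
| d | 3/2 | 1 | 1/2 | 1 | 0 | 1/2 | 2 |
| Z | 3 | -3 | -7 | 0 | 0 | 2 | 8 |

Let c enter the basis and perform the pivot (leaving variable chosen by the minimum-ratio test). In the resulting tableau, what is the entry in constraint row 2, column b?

Ratio test on column c — row 1: entry -1 ≤ 0; row 2: 2/(1/2) = 4. Minimum is 4 at row 2 (d leaves); pivot element 1/2.
Divide row 2 by 1/2; eliminate column c from the other rows.
In the new row 2, the b entry is the old entry divided by the pivot: 1/(1/2) = 2.

2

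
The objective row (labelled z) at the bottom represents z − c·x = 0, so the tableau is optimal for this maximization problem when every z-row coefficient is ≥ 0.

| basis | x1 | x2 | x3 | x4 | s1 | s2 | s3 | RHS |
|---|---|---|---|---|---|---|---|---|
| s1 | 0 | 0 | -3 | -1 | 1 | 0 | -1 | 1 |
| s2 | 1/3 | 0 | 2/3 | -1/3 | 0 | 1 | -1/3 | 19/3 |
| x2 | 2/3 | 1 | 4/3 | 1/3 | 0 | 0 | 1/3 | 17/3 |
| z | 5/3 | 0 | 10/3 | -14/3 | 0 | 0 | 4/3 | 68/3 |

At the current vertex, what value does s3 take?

s3 is not in the basis, so in the current basic feasible solution s3 = 0.

0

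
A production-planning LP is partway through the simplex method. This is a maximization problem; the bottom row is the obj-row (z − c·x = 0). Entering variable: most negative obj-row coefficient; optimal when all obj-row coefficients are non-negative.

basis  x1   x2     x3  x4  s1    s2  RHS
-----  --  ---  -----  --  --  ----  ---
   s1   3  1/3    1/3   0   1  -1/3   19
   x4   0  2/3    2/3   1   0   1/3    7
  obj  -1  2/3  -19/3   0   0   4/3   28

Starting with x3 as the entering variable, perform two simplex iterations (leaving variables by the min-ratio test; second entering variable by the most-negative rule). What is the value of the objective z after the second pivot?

Ratio test on column x3 — row 1: 19/(1/3) = 57; row 2: 7/(2/3) = 21/2. Minimum is 21/2 at row 2 (x4 leaves); pivot element 2/3.
Pivot on row 2; the obj-row RHS becomes 28 − (-19/3)·(21/2) = 189/2.
Next entering variable (most negative obj-row entry -1): x1.
Ratio test on column x1 — row 1: (31/2)/3 = 31/6; row 2: entry 0 ≤ 0. Minimum is 31/6 at row 1 (s1 leaves); pivot element 3.
After the second pivot the obj-row RHS is 189/2 − (-1)·(31/6) = 299/3.

299/3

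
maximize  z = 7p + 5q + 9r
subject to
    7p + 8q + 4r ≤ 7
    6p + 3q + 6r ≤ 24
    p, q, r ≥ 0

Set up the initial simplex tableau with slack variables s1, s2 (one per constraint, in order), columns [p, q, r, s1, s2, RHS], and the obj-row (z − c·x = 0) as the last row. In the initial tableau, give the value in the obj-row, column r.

The obj-row carries the negated objective coefficients: the r entry is -9.

-9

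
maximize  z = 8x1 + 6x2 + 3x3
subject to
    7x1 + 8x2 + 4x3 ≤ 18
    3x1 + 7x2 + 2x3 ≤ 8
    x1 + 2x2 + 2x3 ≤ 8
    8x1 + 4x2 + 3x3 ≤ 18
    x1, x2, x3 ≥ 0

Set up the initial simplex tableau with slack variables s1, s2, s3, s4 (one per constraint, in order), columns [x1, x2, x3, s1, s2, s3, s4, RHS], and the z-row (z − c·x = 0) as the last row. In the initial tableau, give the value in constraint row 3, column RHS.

8

The RHS of constraint 3 is b_3 = 8.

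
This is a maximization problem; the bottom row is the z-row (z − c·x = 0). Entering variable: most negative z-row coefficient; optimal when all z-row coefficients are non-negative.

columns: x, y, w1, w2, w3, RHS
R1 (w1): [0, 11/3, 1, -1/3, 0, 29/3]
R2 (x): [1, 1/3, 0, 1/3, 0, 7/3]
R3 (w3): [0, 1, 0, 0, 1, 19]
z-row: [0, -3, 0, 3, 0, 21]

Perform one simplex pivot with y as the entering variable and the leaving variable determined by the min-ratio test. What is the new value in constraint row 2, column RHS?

Ratio test on column y — row 1: (29/3)/(11/3) = 29/11; row 2: (7/3)/(1/3) = 7; row 3: 19/1 = 19. Minimum is 29/11 at row 1 (w1 leaves); pivot element 11/3.
Divide row 1 by 11/3; eliminate column y from the other rows.
Row 2 update in column RHS: 7/3 − (1/3)·(29/11) = 16/11.

16/11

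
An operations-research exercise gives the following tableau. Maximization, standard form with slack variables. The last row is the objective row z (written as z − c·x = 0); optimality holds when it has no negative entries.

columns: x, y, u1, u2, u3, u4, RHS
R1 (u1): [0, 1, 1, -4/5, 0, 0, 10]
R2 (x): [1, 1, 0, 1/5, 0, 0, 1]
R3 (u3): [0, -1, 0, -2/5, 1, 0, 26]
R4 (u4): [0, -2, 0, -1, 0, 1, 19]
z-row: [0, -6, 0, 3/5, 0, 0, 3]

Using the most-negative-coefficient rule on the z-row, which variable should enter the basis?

Negative z-row entries: y: -6.
The most negative is -6 in column y, so y enters.

y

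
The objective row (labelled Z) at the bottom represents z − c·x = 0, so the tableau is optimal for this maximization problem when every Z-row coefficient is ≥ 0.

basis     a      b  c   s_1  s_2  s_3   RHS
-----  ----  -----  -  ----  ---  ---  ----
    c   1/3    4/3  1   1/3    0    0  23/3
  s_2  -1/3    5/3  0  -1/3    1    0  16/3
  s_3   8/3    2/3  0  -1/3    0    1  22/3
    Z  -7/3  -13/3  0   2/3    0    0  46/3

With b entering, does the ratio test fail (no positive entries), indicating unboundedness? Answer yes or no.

no

Column b has positive entries in row(s) 1, 2, 3, so the ratio test bounds it — not unbounded.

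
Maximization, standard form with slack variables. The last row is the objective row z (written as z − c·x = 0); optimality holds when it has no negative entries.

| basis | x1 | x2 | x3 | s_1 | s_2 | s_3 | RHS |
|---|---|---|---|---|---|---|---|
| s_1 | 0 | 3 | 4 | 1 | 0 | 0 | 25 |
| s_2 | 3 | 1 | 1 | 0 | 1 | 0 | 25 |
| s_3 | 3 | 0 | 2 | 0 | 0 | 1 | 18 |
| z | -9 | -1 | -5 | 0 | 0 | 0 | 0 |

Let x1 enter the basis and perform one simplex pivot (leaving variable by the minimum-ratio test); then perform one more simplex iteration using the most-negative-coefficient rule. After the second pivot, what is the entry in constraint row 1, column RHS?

Ratio test on column x1 — row 1: entry 0 ≤ 0; row 2: 25/3 = 25/3; row 3: 18/3 = 6. Minimum is 6 at row 3 (s_3 leaves); pivot element 3.
Divide row 3 by 3; eliminate column x1 from the other rows.
Second iteration: most negative z-row entry is -1 in column x2, so x2 enters.
Ratio test on column x2 — row 1: 25/3 = 25/3; row 2: 7/1 = 7; row 3: entry 0 ≤ 0. Minimum is 7 at row 2 (s_2 leaves); pivot element 1.
Divide row 2 by 1; eliminate column x2 from the other rows.
After both pivots, the entry at constraint row 1, column RHS is 4.

4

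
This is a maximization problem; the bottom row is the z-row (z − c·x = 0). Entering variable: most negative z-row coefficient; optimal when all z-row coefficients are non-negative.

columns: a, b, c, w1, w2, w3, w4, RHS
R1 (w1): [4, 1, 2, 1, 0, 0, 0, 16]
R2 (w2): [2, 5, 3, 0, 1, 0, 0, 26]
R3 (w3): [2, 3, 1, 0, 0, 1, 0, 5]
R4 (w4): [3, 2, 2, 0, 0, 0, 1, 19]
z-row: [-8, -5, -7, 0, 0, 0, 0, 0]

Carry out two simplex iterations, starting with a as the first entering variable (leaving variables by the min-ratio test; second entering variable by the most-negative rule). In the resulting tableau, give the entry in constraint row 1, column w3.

-2

Ratio test on column a — row 1: 16/4 = 4; row 2: 26/2 = 13; row 3: 5/2 = 5/2; row 4: 19/3 = 19/3. Minimum is 5/2 at row 3 (w3 leaves); pivot element 2.
Divide row 3 by 2; eliminate column a from the other rows.
Second iteration: most negative z-row entry is -3 in column c, so c enters.
Ratio test on column c — row 1: entry 0 ≤ 0; row 2: 21/2 = 21/2; row 3: (5/2)/(1/2) = 5; row 4: (23/2)/(1/2) = 23. Minimum is 5 at row 3 (a leaves); pivot element 1/2.
Divide row 3 by 1/2; eliminate column c from the other rows.
After both pivots, the entry at constraint row 1, column w3 is -2.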